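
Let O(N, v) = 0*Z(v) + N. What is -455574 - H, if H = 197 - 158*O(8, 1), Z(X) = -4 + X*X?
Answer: -454507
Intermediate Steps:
Z(X) = -4 + X²
O(N, v) = N (O(N, v) = 0*(-4 + v²) + N = 0 + N = N)
H = -1067 (H = 197 - 158*8 = 197 - 1264 = -1067)
-455574 - H = -455574 - 1*(-1067) = -455574 + 1067 = -454507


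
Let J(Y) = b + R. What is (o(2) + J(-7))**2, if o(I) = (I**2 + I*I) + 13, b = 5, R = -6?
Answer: 400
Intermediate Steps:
J(Y) = -1 (J(Y) = 5 - 6 = -1)
o(I) = 13 + 2*I**2 (o(I) = (I**2 + I**2) + 13 = 2*I**2 + 13 = 13 + 2*I**2)
(o(2) + J(-7))**2 = ((13 + 2*2**2) - 1)**2 = ((13 + 2*4) - 1)**2 = ((13 + 8) - 1)**2 = (21 - 1)**2 = 20**2 = 400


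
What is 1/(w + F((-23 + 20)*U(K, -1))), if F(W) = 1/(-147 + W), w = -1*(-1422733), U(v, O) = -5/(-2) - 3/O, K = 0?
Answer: 327/465233689 ≈ 7.0287e-7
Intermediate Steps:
U(v, O) = 5/2 - 3/O (U(v, O) = -5*(-1/2) - 3/O = 5/2 - 3/O)
w = 1422733
1/(w + F((-23 + 20)*U(K, -1))) = 1/(1422733 + 1/(-147 + (-23 + 20)*(5/2 - 3/(-1)))) = 1/(1422733 + 1/(-147 - 3*(5/2 - 3*(-1)))) = 1/(1422733 + 1/(-147 - 3*(5/2 + 3))) = 1/(1422733 + 1/(-147 - 3*11/2)) = 1/(1422733 + 1/(-147 - 33/2)) = 1/(1422733 + 1/(-327/2)) = 1/(1422733 - 2/327) = 1/(465233689/327) = 327/465233689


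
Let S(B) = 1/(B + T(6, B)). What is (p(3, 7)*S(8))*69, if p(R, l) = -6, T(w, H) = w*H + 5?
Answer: -414/61 ≈ -6.7869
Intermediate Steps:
T(w, H) = 5 + H*w (T(w, H) = H*w + 5 = 5 + H*w)
S(B) = 1/(5 + 7*B) (S(B) = 1/(B + (5 + B*6)) = 1/(B + (5 + 6*B)) = 1/(5 + 7*B))
(p(3, 7)*S(8))*69 = -6/(5 + 7*8)*69 = -6/(5 + 56)*69 = -6/61*69 = -414/61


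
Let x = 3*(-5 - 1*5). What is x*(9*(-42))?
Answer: 11340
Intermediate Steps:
x = -30 (x = 3*(-5 - 5) = 3*(-10) = -30)
x*(9*(-42)) = -270*(-42) = -30*(-378) = 11340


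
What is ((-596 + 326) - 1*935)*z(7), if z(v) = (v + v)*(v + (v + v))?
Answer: -354270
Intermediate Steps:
z(v) = 6*v**2 (z(v) = (2*v)*(v + 2*v) = (2*v)*(3*v) = 6*v**2)
((-596 + 326) - 1*935)*z(7) = ((-596 + 326) - 1*935)*(6*7**2) = (-270 - 935)*(6*49) = -1205*294 = -354270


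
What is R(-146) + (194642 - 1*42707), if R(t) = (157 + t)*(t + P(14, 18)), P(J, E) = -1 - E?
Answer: 150120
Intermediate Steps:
R(t) = (-19 + t)*(157 + t) (R(t) = (157 + t)*(t + (-1 - 1*18)) = (157 + t)*(t + (-1 - 18)) = (157 + t)*(t - 19) = (157 + t)*(-19 + t) = (-19 + t)*(157 + t))
R(-146) + (194642 - 1*42707) = (-2983 + (-146)² + 138*(-146)) + (194642 - 1*42707) = (-2983 + 21316 - 20148) + (194642 - 42707) = -1815 + 151935 = 150120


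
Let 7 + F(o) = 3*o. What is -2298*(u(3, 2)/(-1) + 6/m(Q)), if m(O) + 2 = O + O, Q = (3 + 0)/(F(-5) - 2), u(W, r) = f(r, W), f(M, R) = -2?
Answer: 1532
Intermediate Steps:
u(W, r) = -2
F(o) = -7 + 3*o
Q = -⅛ (Q = (3 + 0)/((-7 + 3*(-5)) - 2) = 3/((-7 - 15) - 2) = 3/(-22 - 2) = 3/(-24) = 3*(-1/24) = -⅛ ≈ -0.12500)
m(O) = -2 + 2*O (m(O) = -2 + (O + O) = -2 + 2*O)
-2298*(u(3, 2)/(-1) + 6/m(Q)) = -2298*(-2/(-1) + 6/(-2 + 2*(-⅛))) = -2298*(-2*(-1) + 6/(-2 - ¼)) = -2298*(2 + 6/(-9/4)) = -2298*(2 + 6*(-4/9)) = -2298*(2 - 8/3) = -2298*(-⅔) = 1532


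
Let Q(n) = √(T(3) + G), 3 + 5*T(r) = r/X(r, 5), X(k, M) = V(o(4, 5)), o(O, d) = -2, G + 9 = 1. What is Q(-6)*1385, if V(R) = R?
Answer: 277*I*√890/2 ≈ 4131.9*I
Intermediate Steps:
G = -8 (G = -9 + 1 = -8)
X(k, M) = -2
T(r) = -⅗ - r/10 (T(r) = -⅗ + (r/(-2))/5 = -⅗ + (r*(-½))/5 = -⅗ + (-r/2)/5 = -⅗ - r/10)
Q(n) = I*√890/10 (Q(n) = √((-⅗ - ⅒*3) - 8) = √((-⅗ - 3/10) - 8) = √(-9/10 - 8) = √(-89/10) = I*√890/10)
Q(-6)*1385 = (I*√890/10)*1385 = 277*I*√890/2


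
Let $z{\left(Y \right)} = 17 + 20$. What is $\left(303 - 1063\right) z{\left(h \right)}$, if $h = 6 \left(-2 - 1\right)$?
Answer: $-28120$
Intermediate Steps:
$h = -18$ ($h = 6 \left(-3\right) = -18$)
$z{\left(Y \right)} = 37$
$\left(303 - 1063\right) z{\left(h \right)} = \left(303 - 1063\right) 37 = \left(-760\right) 37 = -28120$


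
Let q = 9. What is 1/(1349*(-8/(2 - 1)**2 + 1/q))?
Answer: -9/95779 ≈ -9.3966e-5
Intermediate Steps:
1/(1349*(-8/(2 - 1)**2 + 1/q)) = 1/(1349*(-8/(2 - 1)**2 + 1/9)) = 1/(1349*(-8/(1**2) + 1*(1/9))) = 1/(1349*(-8/1 + 1/9)) = 1/(1349*(-8*1 + 1/9)) = 1/(1349*(-8 + 1/9)) = 1/(1349*(-71/9)) = 1/(-95779/9) = -9/95779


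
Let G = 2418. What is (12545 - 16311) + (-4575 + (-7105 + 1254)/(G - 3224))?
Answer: -6716995/806 ≈ -8333.7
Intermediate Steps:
(12545 - 16311) + (-4575 + (-7105 + 1254)/(G - 3224)) = (12545 - 16311) + (-4575 + (-7105 + 1254)/(2418 - 3224)) = -3766 + (-4575 - 5851/(-806)) = -3766 + (-4575 - 5851*(-1/806)) = -3766 + (-4575 + 5851/806) = -3766 - 3681599/806 = -6716995/806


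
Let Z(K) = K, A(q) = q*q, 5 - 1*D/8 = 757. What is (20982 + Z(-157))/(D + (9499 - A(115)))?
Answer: -20825/9742 ≈ -2.1376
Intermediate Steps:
D = -6016 (D = 40 - 8*757 = 40 - 6056 = -6016)
A(q) = q²
(20982 + Z(-157))/(D + (9499 - A(115))) = (20982 - 157)/(-6016 + (9499 - 1*115²)) = 20825/(-6016 + (9499 - 1*13225)) = 20825/(-6016 + (9499 - 13225)) = 20825/(-6016 - 3726) = 20825/(-9742) = 20825*(-1/9742) = -20825/9742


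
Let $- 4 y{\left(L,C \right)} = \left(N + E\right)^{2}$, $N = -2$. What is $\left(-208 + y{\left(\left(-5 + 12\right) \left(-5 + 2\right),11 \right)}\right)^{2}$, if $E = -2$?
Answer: $44944$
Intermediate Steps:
$y{\left(L,C \right)} = -4$ ($y{\left(L,C \right)} = - \frac{\left(-2 - 2\right)^{2}}{4} = - \frac{\left(-4\right)^{2}}{4} = \left(- \frac{1}{4}\right) 16 = -4$)
$\left(-208 + y{\left(\left(-5 + 12\right) \left(-5 + 2\right),11 \right)}\right)^{2} = \left(-208 - 4\right)^{2} = \left(-212\right)^{2} = 44944$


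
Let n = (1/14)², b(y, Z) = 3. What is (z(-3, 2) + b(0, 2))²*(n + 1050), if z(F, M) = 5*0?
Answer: 1852209/196 ≈ 9450.0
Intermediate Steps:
z(F, M) = 0
n = 1/196 (n = (1/14)² = 1/196 ≈ 0.0051020)
(z(-3, 2) + b(0, 2))²*(n + 1050) = (0 + 3)²*(1/196 + 1050) = 3²*(205801/196) = 9*(205801/196) = 1852209/196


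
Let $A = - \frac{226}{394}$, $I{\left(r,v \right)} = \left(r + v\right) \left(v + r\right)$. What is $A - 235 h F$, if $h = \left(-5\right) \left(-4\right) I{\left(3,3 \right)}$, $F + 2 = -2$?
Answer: $\frac{133329487}{197} \approx 6.768 \cdot 10^{5}$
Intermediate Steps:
$I{\left(r,v \right)} = \left(r + v\right)^{2}$ ($I{\left(r,v \right)} = \left(r + v\right) \left(r + v\right) = \left(r + v\right)^{2}$)
$F = -4$ ($F = -2 - 2 = -4$)
$A = - \frac{113}{197}$ ($A = \left(-226\right) \frac{1}{394} = - \frac{113}{197} \approx -0.5736$)
$h = 720$ ($h = \left(-5\right) \left(-4\right) \left(3 + 3\right)^{2} = 20 \cdot 6^{2} = 20 \cdot 36 = 720$)
$A - 235 h F = - \frac{113}{197} - 235 \cdot 720 \left(-4\right) = - \frac{113}{197} - -676800 = - \frac{113}{197} + 676800 = \frac{133329487}{197}$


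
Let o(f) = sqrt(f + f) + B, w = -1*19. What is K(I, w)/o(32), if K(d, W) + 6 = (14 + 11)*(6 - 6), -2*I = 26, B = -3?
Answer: -6/5 ≈ -1.2000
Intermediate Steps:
I = -13 (I = -1/2*26 = -13)
w = -19
K(d, W) = -6 (K(d, W) = -6 + (14 + 11)*(6 - 6) = -6 + 25*0 = -6 + 0 = -6)
o(f) = -3 + sqrt(2)*sqrt(f) (o(f) = sqrt(f + f) - 3 = sqrt(2*f) - 3 = sqrt(2)*sqrt(f) - 3 = -3 + sqrt(2)*sqrt(f))
K(I, w)/o(32) = -6/(-3 + sqrt(2)*sqrt(32)) = -6/(-3 + sqrt(2)*(4*sqrt(2))) = -6/(-3 + 8) = -6/5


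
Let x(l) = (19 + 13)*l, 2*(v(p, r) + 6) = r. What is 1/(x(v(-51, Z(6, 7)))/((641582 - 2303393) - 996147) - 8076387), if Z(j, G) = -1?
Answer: -1328979/10733348718769 ≈ -1.2382e-7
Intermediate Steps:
v(p, r) = -6 + r/2
x(l) = 32*l
1/(x(v(-51, Z(6, 7)))/((641582 - 2303393) - 996147) - 8076387) = 1/((32*(-6 + (½)*(-1)))/((641582 - 2303393) - 996147) - 8076387) = 1/((32*(-6 - ½))/(-1661811 - 996147) - 8076387) = 1/((32*(-13/2))/(-2657958) - 8076387) = 1/(-208*(-1/2657958) - 8076387) = 1/(104/1328979 - 8076387) = 1/(-10733348718769/1328979) = -1328979/10733348718769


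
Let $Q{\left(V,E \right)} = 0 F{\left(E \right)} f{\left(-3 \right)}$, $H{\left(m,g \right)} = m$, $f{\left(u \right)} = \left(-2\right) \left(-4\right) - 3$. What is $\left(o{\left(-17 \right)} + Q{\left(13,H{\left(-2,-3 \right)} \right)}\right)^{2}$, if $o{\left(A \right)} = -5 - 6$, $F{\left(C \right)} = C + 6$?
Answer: $121$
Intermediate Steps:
$F{\left(C \right)} = 6 + C$
$f{\left(u \right)} = 5$ ($f{\left(u \right)} = 8 - 3 = 5$)
$o{\left(A \right)} = -11$ ($o{\left(A \right)} = -5 - 6 = -11$)
$Q{\left(V,E \right)} = 0$ ($Q{\left(V,E \right)} = 0 \left(6 + E\right) 5 = 0 \cdot 5 = 0$)
$\left(o{\left(-17 \right)} + Q{\left(13,H{\left(-2,-3 \right)} \right)}\right)^{2} = \left(-11 + 0\right)^{2} = \left(-11\right)^{2} = 121$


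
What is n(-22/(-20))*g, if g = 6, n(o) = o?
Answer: 33/5 ≈ 6.6000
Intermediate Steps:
n(-22/(-20))*g = -22/(-20)*6 = -22*(-1/20)*6 = (11/10)*6 = 33/5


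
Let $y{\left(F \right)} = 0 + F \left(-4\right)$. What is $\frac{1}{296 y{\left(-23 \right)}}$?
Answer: $\frac{1}{27232} \approx 3.6722 \cdot 10^{-5}$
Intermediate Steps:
$y{\left(F \right)} = - 4 F$ ($y{\left(F \right)} = 0 - 4 F = - 4 F$)
$\frac{1}{296 y{\left(-23 \right)}} = \frac{1}{296 \left(\left(-4\right) \left(-23\right)\right)} = \frac{1}{296 \cdot 92} = \frac{1}{27232}$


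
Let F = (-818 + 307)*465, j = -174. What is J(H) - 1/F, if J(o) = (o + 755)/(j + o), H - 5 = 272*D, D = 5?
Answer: 167914997/94333155 ≈ 1.7800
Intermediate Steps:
H = 1365 (H = 5 + 272*5 = 5 + 1360 = 1365)
J(o) = (755 + o)/(-174 + o) (J(o) = (o + 755)/(-174 + o) = (755 + o)/(-174 + o))
F = -237615 (F = -511*465 = -237615)
J(H) - 1/F = (755 + 1365)/(-174 + 1365) - 1/(-237615) = 2120/1191 - 1*(-1/237615) = (1/1191)*2120 + 1/237615 = 2120/1191 + 1/237615 = 167914997/94333155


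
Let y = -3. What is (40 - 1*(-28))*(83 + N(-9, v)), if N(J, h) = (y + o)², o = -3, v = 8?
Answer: 8092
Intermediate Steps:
N(J, h) = 36 (N(J, h) = (-3 - 3)² = (-6)² = 36)
(40 - 1*(-28))*(83 + N(-9, v)) = (40 - 1*(-28))*(83 + 36) = (40 + 28)*119 = 68*119 = 8092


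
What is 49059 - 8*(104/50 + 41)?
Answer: 1217859/25 ≈ 48714.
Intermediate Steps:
49059 - 8*(104/50 + 41) = 49059 - 8*(104*(1/50) + 41) = 49059 - 8*(52/25 + 41) = 49059 - 8*1077/25 = 49059 - 8616/25 = 1217859/25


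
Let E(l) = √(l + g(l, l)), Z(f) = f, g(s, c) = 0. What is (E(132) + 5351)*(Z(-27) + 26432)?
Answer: 141293155 + 52810*√33 ≈ 1.4160e+8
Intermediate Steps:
E(l) = √l (E(l) = √(l + 0) = √l)
(E(132) + 5351)*(Z(-27) + 26432) = (√132 + 5351)*(-27 + 26432) = (2*√33 + 5351)*26405 = (5351 + 2*√33)*26405 = 141293155 + 52810*√33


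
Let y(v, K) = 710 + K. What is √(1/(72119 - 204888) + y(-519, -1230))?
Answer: I*√9166355960489/132769 ≈ 22.803*I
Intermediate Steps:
√(1/(72119 - 204888) + y(-519, -1230)) = √(1/(72119 - 204888) + (710 - 1230)) = √(1/(-132769) - 520) = √(-1/132769 - 520) = √(-69039881/132769) = I*√9166355960489/132769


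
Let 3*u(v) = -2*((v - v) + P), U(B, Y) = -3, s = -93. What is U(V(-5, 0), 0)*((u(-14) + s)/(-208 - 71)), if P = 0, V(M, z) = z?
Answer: -1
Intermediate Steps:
u(v) = 0 (u(v) = (-2*((v - v) + 0))/3 = (-2*(0 + 0))/3 = (-2*0)/3 = (⅓)*0 = 0)
U(V(-5, 0), 0)*((u(-14) + s)/(-208 - 71)) = -3*(0 - 93)/(-208 - 71) = -(-279)/(-279) = -(-279)*(-1)/279 = -3*⅓ = -1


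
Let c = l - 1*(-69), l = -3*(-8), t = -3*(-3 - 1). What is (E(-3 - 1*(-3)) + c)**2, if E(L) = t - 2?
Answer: 10609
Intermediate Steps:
t = 12 (t = -3*(-4) = 12)
l = 24
E(L) = 10 (E(L) = 12 - 2 = 10)
c = 93 (c = 24 - 1*(-69) = 24 + 69 = 93)
(E(-3 - 1*(-3)) + c)**2 = (10 + 93)**2 = 103**2 = 10609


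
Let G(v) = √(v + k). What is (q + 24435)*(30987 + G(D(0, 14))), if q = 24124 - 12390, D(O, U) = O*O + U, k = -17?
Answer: 1120768803 + 36169*I*√3 ≈ 1.1208e+9 + 62647.0*I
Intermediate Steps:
D(O, U) = U + O² (D(O, U) = O² + U = U + O²)
G(v) = √(-17 + v) (G(v) = √(v - 17) = √(-17 + v))
q = 11734
(q + 24435)*(30987 + G(D(0, 14))) = (11734 + 24435)*(30987 + √(-17 + (14 + 0²))) = 36169*(30987 + √(-17 + (14 + 0))) = 36169*(30987 + √(-17 + 14)) = 36169*(30987 + √(-3)) = 36169*(30987 + I*√3) = 1120768803 + 36169*I*√3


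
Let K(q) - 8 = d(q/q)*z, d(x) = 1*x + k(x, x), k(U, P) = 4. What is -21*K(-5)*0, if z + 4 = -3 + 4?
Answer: 0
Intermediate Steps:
d(x) = 4 + x (d(x) = 1*x + 4 = x + 4 = 4 + x)
z = -3 (z = -4 + (-3 + 4) = -4 + 1 = -3)
K(q) = -7 (K(q) = 8 + (4 + q/q)*(-3) = 8 + (4 + 1)*(-3) = 8 + 5*(-3) = 8 - 15 = -7)
-21*K(-5)*0 = -21*(-7)*0 = 147*0 = 0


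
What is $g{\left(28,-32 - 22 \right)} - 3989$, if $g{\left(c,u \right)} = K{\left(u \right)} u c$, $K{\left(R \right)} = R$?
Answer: $77659$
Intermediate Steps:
$g{\left(c,u \right)} = c u^{2}$ ($g{\left(c,u \right)} = u u c = u^{2} c = c u^{2}$)
$g{\left(28,-32 - 22 \right)} - 3989 = 28 \left(-32 - 22\right)^{2} - 3989 = 28 \left(-54\right)^{2} - 3989 = 28 \cdot 2916 - 3989 = 81648 - 3989 = 77659$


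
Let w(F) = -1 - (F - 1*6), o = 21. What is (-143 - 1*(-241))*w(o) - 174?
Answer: -1742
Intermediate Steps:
w(F) = 5 - F (w(F) = -1 - (F - 6) = -1 - (-6 + F) = -1 + (6 - F) = 5 - F)
(-143 - 1*(-241))*w(o) - 174 = (-143 - 1*(-241))*(5 - 1*21) - 174 = (-143 + 241)*(5 - 21) - 174 = 98*(-16) - 174 = -1568 - 174 = -1742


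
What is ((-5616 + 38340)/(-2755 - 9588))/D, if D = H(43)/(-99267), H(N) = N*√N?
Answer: 3248413308*√43/22822207 ≈ 933.36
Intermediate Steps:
H(N) = N^(3/2)
D = -43*√43/99267 (D = 43^(3/2)/(-99267) = (43*√43)*(-1/99267) = -43*√43/99267 ≈ -0.0028405)
((-5616 + 38340)/(-2755 - 9588))/D = ((-5616 + 38340)/(-2755 - 9588))/((-43*√43/99267)) = (32724/(-12343))*(-99267*√43/1849) = (32724*(-1/12343))*(-99267*√43/1849) = -(-3248413308)*√43/22822207 = 3248413308*√43/22822207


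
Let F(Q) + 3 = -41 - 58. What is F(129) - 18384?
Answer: -18486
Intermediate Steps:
F(Q) = -102 (F(Q) = -3 + (-41 - 58) = -3 - 99 = -102)
F(129) - 18384 = -102 - 18384 = -18486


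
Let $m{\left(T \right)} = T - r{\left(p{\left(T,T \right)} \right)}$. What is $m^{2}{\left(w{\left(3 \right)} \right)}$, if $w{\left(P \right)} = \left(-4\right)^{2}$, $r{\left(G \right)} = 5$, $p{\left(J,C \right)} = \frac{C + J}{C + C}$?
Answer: $121$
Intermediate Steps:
$p{\left(J,C \right)} = \frac{C + J}{2 C}$
$w{\left(P \right)} = 16$
$m{\left(T \right)} = -5 + T$ ($m{\left(T \right)} = T - 5 = -5 + T$)
$m^{2}{\left(w{\left(3 \right)} \right)} = \left(-5 + 16\right)^{2} = 11^{2} = 121$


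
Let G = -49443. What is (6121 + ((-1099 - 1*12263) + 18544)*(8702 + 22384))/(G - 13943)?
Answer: -161093773/63386 ≈ -2541.5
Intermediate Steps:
(6121 + ((-1099 - 1*12263) + 18544)*(8702 + 22384))/(G - 13943) = (6121 + ((-1099 - 1*12263) + 18544)*(8702 + 22384))/(-49443 - 13943) = (6121 + ((-1099 - 12263) + 18544)*31086)/(-63386) = (6121 + (-13362 + 18544)*31086)*(-1/63386) = (6121 + 5182*31086)*(-1/63386) = (6121 + 161087652)*(-1/63386) = 161093773*(-1/63386) = -161093773/63386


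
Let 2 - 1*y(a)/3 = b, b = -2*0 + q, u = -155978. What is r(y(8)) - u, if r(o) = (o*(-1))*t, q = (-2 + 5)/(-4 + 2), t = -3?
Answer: 312019/2 ≈ 1.5601e+5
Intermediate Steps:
q = -3/2 (q = 3/(-2) = 3*(-1/2) = -3/2 ≈ -1.5000)
b = -3/2 (b = -2*0 - 3/2 = 0 - 3/2 = -3/2 ≈ -1.5000)
y(a) = 21/2 (y(a) = 6 - 3*(-3/2) = 6 + 9/2 = 21/2)
r(o) = 3*o (r(o) = (o*(-1))*(-3) = -o*(-3) = 3*o)
r(y(8)) - u = 3*(21/2) - 1*(-155978) = 63/2 + 155978 = 312019/2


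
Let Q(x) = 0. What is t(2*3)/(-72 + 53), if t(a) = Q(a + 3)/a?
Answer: 0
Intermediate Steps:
t(a) = 0 (t(a) = 0/a = 0)
t(2*3)/(-72 + 53) = 0/(-72 + 53) = 0/(-19) = -1/19*0 = 0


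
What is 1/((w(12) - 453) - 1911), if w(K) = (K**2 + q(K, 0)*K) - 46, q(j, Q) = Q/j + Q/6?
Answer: -1/2266 ≈ -0.00044131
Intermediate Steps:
q(j, Q) = Q/6 + Q/j (q(j, Q) = Q/j + Q*(1/6) = Q/j + Q/6 = Q/6 + Q/j)
w(K) = -46 + K**2 (w(K) = (K**2 + ((1/6)*0 + 0/K)*K) - 46 = (K**2 + (0 + 0)*K) - 46 = (K**2 + 0*K) - 46 = (K**2 + 0) - 46 = K**2 - 46 = -46 + K**2)
1/((w(12) - 453) - 1911) = 1/(((-46 + 12**2) - 453) - 1911) = 1/(((-46 + 144) - 453) - 1911) = 1/((98 - 453) - 1911) = 1/(-355 - 1911) = 1/(-2266) = -1/2266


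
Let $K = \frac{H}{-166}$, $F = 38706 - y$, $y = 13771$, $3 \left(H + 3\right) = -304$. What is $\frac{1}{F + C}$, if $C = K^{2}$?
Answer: $\frac{248004}{6184077709} \approx 4.0104 \cdot 10^{-5}$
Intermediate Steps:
$H = - \frac{313}{3}$ ($H = -3 + \frac{1}{3} \left(-304\right) = -3 - \frac{304}{3} = - \frac{313}{3} \approx -104.33$)
$F = 24935$ ($F = 38706 - 13771 = 24935$)
$K = \frac{313}{498}$ ($K = - \frac{313}{3 \left(-166\right)} = \left(- \frac{313}{3}\right) \left(- \frac{1}{166}\right) = \frac{313}{498} \approx 0.62851$)
$C = \frac{97969}{248004}$ ($C = \left(\frac{313}{498}\right)^{2} = \frac{97969}{248004} \approx 0.39503$)
$\frac{1}{F + C} = \frac{1}{24935 + \frac{97969}{248004}} = \frac{1}{\frac{6184077709}{248004}} = \frac{248004}{6184077709}$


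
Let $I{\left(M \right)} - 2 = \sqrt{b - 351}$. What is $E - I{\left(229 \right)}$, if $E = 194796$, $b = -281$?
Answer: $194794 - 2 i \sqrt{158} \approx 1.9479 \cdot 10^{5} - 25.14 i$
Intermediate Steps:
$I{\left(M \right)} = 2 + 2 i \sqrt{158}$ ($I{\left(M \right)} = 2 + \sqrt{-281 - 351} = 2 + \sqrt{-632} = 2 + 2 i \sqrt{158}$)
$E - I{\left(229 \right)} = 194796 - \left(2 + 2 i \sqrt{158}\right) = 194794 - 2 i \sqrt{158}$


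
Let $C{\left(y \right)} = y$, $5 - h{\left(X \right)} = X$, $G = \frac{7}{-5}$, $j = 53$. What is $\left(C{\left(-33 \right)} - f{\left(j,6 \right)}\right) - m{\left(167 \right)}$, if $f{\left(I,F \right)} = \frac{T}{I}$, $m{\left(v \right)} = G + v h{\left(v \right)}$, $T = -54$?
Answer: $\frac{7161206}{265} \approx 27023.0$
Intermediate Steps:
$G = - \frac{7}{5}$ ($G = 7 \left(- \frac{1}{5}\right) = - \frac{7}{5} \approx -1.4$)
$h{\left(X \right)} = 5 - X$
$m{\left(v \right)} = - \frac{7}{5} + v \left(5 - v\right)$
$f{\left(I,F \right)} = - \frac{54}{I}$
$\left(C{\left(-33 \right)} - f{\left(j,6 \right)}\right) - m{\left(167 \right)} = \left(-33 - - \frac{54}{53}\right) - \left(- \frac{7}{5} - 167^{2} + 5 \cdot 167\right) = \left(-33 - \left(-54\right) \frac{1}{53}\right) - \left(- \frac{7}{5} - 27889 + 835\right) = \left(-33 - - \frac{54}{53}\right) - \left(- \frac{7}{5} - 27889 + 835\right) = \left(-33 + \frac{54}{53}\right) - - \frac{135277}{5} = - \frac{1695}{53} + \frac{135277}{5} = \frac{7161206}{265}$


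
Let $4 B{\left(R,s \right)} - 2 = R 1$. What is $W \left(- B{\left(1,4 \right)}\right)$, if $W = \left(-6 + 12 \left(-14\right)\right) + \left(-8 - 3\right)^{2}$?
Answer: $\frac{159}{4} \approx 39.75$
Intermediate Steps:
$B{\left(R,s \right)} = \frac{1}{2} + \frac{R}{4}$ ($B{\left(R,s \right)} = \frac{1}{2} + \frac{R 1}{4} = \frac{1}{2} + \frac{R}{4}$)
$W = -53$ ($W = \left(-6 - 168\right) + \left(-11\right)^{2} = -174 + 121 = -53$)
$W \left(- B{\left(1,4 \right)}\right) = - 53 \left(- (\frac{1}{2} + \frac{1}{4} \cdot 1)\right) = - 53 \left(- (\frac{1}{2} + \frac{1}{4})\right) = - 53 \left(\left(-1\right) \frac{3}{4}\right) = \left(-53\right) \left(- \frac{3}{4}\right) = \frac{159}{4}$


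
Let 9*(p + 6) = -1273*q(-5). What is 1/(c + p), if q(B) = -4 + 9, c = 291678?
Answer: 9/2618683 ≈ 3.4368e-6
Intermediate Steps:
q(B) = 5
p = -6419/9 (p = -6 + (-1273*5)/9 = -6 + (⅑)*(-6365) = -6 - 6365/9 = -6419/9 ≈ -713.22)
1/(c + p) = 1/(291678 - 6419/9) = 1/(2618683/9) = 9/2618683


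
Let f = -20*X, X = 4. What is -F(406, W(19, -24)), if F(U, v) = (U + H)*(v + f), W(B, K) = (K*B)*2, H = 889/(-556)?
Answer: 55762056/139 ≈ 4.0117e+5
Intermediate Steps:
f = -80 (f = -20*4 = -80)
H = -889/556 (H = 889*(-1/556) = -889/556 ≈ -1.5989)
W(B, K) = 2*B*K (W(B, K) = (B*K)*2 = 2*B*K)
F(U, v) = (-80 + v)*(-889/556 + U) (F(U, v) = (U - 889/556)*(v - 80) = (-889/556 + U)*(-80 + v) = (-80 + v)*(-889/556 + U))
-F(406, W(19, -24)) = -(17780/139 - 80*406 - 889*19*(-24)/278 + 406*(2*19*(-24))) = -(17780/139 - 32480 - 889/556*(-912) + 406*(-912)) = -(17780/139 - 32480 + 202692/139 - 370272) = -1*(-55762056/139) = 55762056/139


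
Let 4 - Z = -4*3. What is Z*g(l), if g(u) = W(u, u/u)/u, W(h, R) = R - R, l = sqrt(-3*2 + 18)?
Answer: 0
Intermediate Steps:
Z = 16 (Z = 4 - (-4)*3 = 4 - 1*(-12) = 4 + 12 = 16)
l = 2*sqrt(3) (l = sqrt(-6 + 18) = sqrt(12) = 2*sqrt(3) ≈ 3.4641)
W(h, R) = 0
g(u) = 0 (g(u) = 0/u = 0)
Z*g(l) = 16*0 = 0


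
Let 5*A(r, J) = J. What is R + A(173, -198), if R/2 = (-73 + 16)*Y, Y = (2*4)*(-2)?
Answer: 8922/5 ≈ 1784.4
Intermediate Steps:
Y = -16 (Y = 8*(-2) = -16)
A(r, J) = J/5
R = 1824 (R = 2*((-73 + 16)*(-16)) = 2*(-57*(-16)) = 2*912 = 1824)
R + A(173, -198) = 1824 + (⅕)*(-198) = 1824 - 198/5 = 8922/5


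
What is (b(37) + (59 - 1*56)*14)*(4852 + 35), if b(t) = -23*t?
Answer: -3953583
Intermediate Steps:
(b(37) + (59 - 1*56)*14)*(4852 + 35) = (-23*37 + (59 - 1*56)*14)*(4852 + 35) = (-851 + (59 - 56)*14)*4887 = (-851 + 3*14)*4887 = (-851 + 42)*4887 = -809*4887 = -3953583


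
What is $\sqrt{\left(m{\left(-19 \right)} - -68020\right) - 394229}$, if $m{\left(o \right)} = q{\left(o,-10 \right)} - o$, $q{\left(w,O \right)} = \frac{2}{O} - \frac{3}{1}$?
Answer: $\frac{i \sqrt{8154830}}{5} \approx 571.13 i$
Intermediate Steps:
$q{\left(w,O \right)} = -3 + \frac{2}{O}$ ($q{\left(w,O \right)} = \frac{2}{O} - 3 = -3 + \frac{2}{O}$)
$m{\left(o \right)} = - \frac{16}{5} - o$ ($m{\left(o \right)} = \left(-3 + \frac{2}{-10}\right) - o = \left(-3 + 2 \left(- \frac{1}{10}\right)\right) - o = \left(-3 - \frac{1}{5}\right) - o = - \frac{16}{5} - o$)
$\sqrt{\left(m{\left(-19 \right)} - -68020\right) - 394229} = \sqrt{\left(\left(- \frac{16}{5} - -19\right) - -68020\right) - 394229} = \sqrt{\left(\left(- \frac{16}{5} + 19\right) + 68020\right) - 394229} = \sqrt{\left(\frac{79}{5} + 68020\right) - 394229} = \sqrt{\frac{340179}{5} - 394229} = \sqrt{- \frac{1630966}{5}} = \frac{i \sqrt{8154830}}{5}$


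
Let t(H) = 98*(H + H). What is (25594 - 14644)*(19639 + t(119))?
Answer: 470444850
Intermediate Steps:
t(H) = 196*H (t(H) = 98*(2*H) = 196*H)
(25594 - 14644)*(19639 + t(119)) = (25594 - 14644)*(19639 + 196*119) = 10950*(19639 + 23324) = 10950*42963 = 470444850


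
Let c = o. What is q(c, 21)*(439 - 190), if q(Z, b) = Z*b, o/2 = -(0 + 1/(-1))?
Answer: 10458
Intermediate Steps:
o = 2 (o = 2*(-(0 + 1/(-1))) = 2*(-(0 - 1)) = 2*(-1*(-1)) = 2*1 = 2)
c = 2
q(c, 21)*(439 - 190) = (2*21)*(439 - 190) = 42*249 = 10458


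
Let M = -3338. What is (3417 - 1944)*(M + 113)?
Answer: -4750425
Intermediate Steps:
(3417 - 1944)*(M + 113) = (3417 - 1944)*(-3338 + 113) = 1473*(-3225) = -4750425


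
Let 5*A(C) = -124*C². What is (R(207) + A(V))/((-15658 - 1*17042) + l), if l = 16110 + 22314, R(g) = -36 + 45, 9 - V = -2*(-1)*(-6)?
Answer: -6071/3180 ≈ -1.9091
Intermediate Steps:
V = 21 (V = 9 - (-2*(-1))*(-6) = 9 - 2*(-6) = 9 - 1*(-12) = 9 + 12 = 21)
A(C) = -124*C²/5 (A(C) = (-124*C²)/5 = -124*C²/5)
R(g) = 9
l = 38424
(R(207) + A(V))/((-15658 - 1*17042) + l) = (9 - 124/5*21²)/((-15658 - 1*17042) + 38424) = (9 - 124/5*441)/((-15658 - 17042) + 38424) = (9 - 54684/5)/(-32700 + 38424) = -54639/5/5724 = -54639/5*1/5724 = -6071/3180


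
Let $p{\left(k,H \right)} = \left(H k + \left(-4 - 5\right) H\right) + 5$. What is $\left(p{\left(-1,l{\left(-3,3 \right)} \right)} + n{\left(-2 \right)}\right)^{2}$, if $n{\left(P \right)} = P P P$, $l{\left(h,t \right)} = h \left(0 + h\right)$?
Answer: $8649$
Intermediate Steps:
$l{\left(h,t \right)} = h^{2}$ ($l{\left(h,t \right)} = h h = h^{2}$)
$n{\left(P \right)} = P^{3}$ ($n{\left(P \right)} = P^{2} P = P^{3}$)
$p{\left(k,H \right)} = 5 - 9 H + H k$ ($p{\left(k,H \right)} = \left(H k - 9 H\right) + 5 = \left(- 9 H + H k\right) + 5 = 5 - 9 H + H k$)
$\left(p{\left(-1,l{\left(-3,3 \right)} \right)} + n{\left(-2 \right)}\right)^{2} = \left(\left(5 - 9 \left(-3\right)^{2} + \left(-3\right)^{2} \left(-1\right)\right) + \left(-2\right)^{3}\right)^{2} = \left(\left(5 - 81 + 9 \left(-1\right)\right) - 8\right)^{2} = \left(\left(5 - 81 - 9\right) - 8\right)^{2} = \left(-85 - 8\right)^{2} = \left(-93\right)^{2} = 8649$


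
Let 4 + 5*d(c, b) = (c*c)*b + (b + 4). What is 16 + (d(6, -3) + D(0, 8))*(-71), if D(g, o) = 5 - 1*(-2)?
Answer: 5476/5 ≈ 1095.2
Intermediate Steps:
D(g, o) = 7 (D(g, o) = 5 + 2 = 7)
d(c, b) = b/5 + b*c²/5 (d(c, b) = -⅘ + ((c*c)*b + (b + 4))/5 = -⅘ + (c²*b + (4 + b))/5 = -⅘ + (b*c² + (4 + b))/5 = -⅘ + (4 + b + b*c²)/5 = -⅘ + (⅘ + b/5 + b*c²/5) = b/5 + b*c²/5)
16 + (d(6, -3) + D(0, 8))*(-71) = 16 + ((⅕)*(-3)*(1 + 6²) + 7)*(-71) = 16 + ((⅕)*(-3)*(1 + 36) + 7)*(-71) = 16 + ((⅕)*(-3)*37 + 7)*(-71) = 16 + (-111/5 + 7)*(-71) = 16 - 76/5*(-71) = 16 + 5396/5 = 5476/5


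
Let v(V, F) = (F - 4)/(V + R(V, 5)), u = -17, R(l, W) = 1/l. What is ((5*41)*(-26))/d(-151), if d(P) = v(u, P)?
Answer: -309140/527 ≈ -586.60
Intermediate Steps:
v(V, F) = (-4 + F)/(V + 1/V) (v(V, F) = (F - 4)/(V + 1/V) = (-4 + F)/(V + 1/V))
d(P) = 34/145 - 17*P/290 (d(P) = -17*(-4 + P)/(1 + (-17)²) = -17*(-4 + P)/(1 + 289) = -17*(-4 + P)/290 = -17*1/290*(-4 + P) = 34/145 - 17*P/290)
((5*41)*(-26))/d(-151) = ((5*41)*(-26))/(34/145 - 17/290*(-151)) = (205*(-26))/(34/145 + 2567/290) = -5330/527/58 = -5330*58/527 = -309140/527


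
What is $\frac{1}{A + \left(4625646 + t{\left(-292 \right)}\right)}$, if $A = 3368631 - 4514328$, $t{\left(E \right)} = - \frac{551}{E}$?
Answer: $\frac{292}{1016145659} \approx 2.8736 \cdot 10^{-7}$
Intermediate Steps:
$A = -1145697$
$\frac{1}{A + \left(4625646 + t{\left(-292 \right)}\right)} = \frac{1}{-1145697 + \left(4625646 - \frac{551}{-292}\right)} = \frac{1}{-1145697 + \left(4625646 - - \frac{551}{292}\right)} = \frac{1}{-1145697 + \left(4625646 + \frac{551}{292}\right)} = \frac{1}{-1145697 + \frac{1350689183}{292}} = \frac{1}{\frac{1016145659}{292}} = \frac{292}{1016145659}$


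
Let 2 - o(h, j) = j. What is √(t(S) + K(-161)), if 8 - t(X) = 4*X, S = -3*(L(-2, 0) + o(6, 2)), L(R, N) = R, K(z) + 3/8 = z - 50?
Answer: I*√3638/4 ≈ 15.079*I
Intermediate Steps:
K(z) = -403/8 + z (K(z) = -3/8 + (z - 50) = -3/8 + (-50 + z) = -403/8 + z)
o(h, j) = 2 - j
S = 6 (S = -3*(-2 + (2 - 1*2)) = -3*(-2 + (2 - 2)) = -3*(-2 + 0) = -3*(-2) = 6)
t(X) = 8 - 4*X
√(t(S) + K(-161)) = √((8 - 4*6) + (-403/8 - 161)) = √((8 - 24) - 1691/8) = √(-16 - 1691/8) = √(-1819/8) = I*√3638/4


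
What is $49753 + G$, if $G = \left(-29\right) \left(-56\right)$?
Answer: $51377$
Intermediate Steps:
$G = 1624$
$49753 + G = 49753 + 1624 = 51377$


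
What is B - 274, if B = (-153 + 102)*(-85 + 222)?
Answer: -7261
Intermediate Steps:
B = -6987 (B = -51*137 = -6987)
B - 274 = -6987 - 274 = -7261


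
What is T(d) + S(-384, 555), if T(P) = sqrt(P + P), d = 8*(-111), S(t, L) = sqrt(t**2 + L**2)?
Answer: 3*sqrt(50609) + 4*I*sqrt(111) ≈ 674.89 + 42.143*I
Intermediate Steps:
S(t, L) = sqrt(L**2 + t**2)
d = -888
T(P) = sqrt(2)*sqrt(P) (T(P) = sqrt(2*P) = sqrt(2)*sqrt(P))
T(d) + S(-384, 555) = sqrt(2)*sqrt(-888) + sqrt(555**2 + (-384)**2) = sqrt(2)*(2*I*sqrt(222)) + sqrt(308025 + 147456) = 4*I*sqrt(111) + sqrt(455481) = 4*I*sqrt(111) + 3*sqrt(50609) = 3*sqrt(50609) + 4*I*sqrt(111)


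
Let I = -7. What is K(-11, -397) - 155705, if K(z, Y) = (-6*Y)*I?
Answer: -172379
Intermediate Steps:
K(z, Y) = 42*Y (K(z, Y) = -6*Y*(-7) = 42*Y)
K(-11, -397) - 155705 = 42*(-397) - 155705 = -16674 - 155705 = -172379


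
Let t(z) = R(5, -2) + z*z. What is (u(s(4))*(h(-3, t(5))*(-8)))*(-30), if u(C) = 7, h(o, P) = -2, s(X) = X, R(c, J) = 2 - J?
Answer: -3360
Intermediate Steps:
t(z) = 4 + z² (t(z) = (2 - 1*(-2)) + z*z = (2 + 2) + z² = 4 + z²)
(u(s(4))*(h(-3, t(5))*(-8)))*(-30) = (7*(-2*(-8)))*(-30) = (7*16)*(-30) = 112*(-30) = -3360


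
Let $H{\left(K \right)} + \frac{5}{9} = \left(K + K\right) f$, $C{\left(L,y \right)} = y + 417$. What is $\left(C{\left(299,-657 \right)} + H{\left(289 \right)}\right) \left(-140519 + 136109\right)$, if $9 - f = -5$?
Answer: $-34624870$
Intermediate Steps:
$f = 14$ ($f = 9 - -5 = 9 + 5 = 14$)
$C{\left(L,y \right)} = 417 + y$
$H{\left(K \right)} = - \frac{5}{9} + 28 K$ ($H{\left(K \right)} = - \frac{5}{9} + \left(K + K\right) 14 = - \frac{5}{9} + 2 K 14 = - \frac{5}{9} + 28 K$)
$\left(C{\left(299,-657 \right)} + H{\left(289 \right)}\right) \left(-140519 + 136109\right) = \left(\left(417 - 657\right) + \left(- \frac{5}{9} + 28 \cdot 289\right)\right) \left(-140519 + 136109\right) = \left(-240 + \left(- \frac{5}{9} + 8092\right)\right) \left(-4410\right) = \left(-240 + \frac{72823}{9}\right) \left(-4410\right) = \frac{70663}{9} \left(-4410\right) = -34624870$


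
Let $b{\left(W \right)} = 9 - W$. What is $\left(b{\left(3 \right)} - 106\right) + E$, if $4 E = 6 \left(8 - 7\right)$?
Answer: $- \frac{197}{2} \approx -98.5$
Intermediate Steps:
$E = \frac{3}{2}$ ($E = \frac{6 \left(8 - 7\right)}{4} = \frac{6 \cdot 1}{4} = \frac{1}{4} \cdot 6 = \frac{3}{2} \approx 1.5$)
$\left(b{\left(3 \right)} - 106\right) + E = \left(\left(9 - 3\right) - 106\right) + \frac{3}{2} = \left(6 - 106\right) + \frac{3}{2} = -100 + \frac{3}{2} = - \frac{197}{2}$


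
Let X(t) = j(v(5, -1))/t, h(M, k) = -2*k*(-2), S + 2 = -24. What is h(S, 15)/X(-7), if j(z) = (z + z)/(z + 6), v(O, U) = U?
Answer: 1050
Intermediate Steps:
S = -26 (S = -2 - 24 = -26)
j(z) = 2*z/(6 + z) (j(z) = (2*z)/(6 + z) = 2*z/(6 + z))
h(M, k) = 4*k
X(t) = -2/(5*t) (X(t) = (2*(-1)/(6 - 1))/t = (2*(-1)/5)/t = (2*(-1)*(⅕))/t = -2/(5*t))
h(S, 15)/X(-7) = (4*15)/((-⅖/(-7))) = 60/((-⅖*(-⅐))) = 60/(2/35) = 60*(35/2) = 1050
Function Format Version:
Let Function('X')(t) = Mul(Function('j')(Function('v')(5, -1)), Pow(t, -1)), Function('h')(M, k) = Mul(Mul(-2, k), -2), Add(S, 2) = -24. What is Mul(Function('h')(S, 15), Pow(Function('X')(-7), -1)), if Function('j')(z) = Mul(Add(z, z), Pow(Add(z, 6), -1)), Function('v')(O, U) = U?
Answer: 1050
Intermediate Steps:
S = -26 (S = Add(-2, -24) = -26)
Function('j')(z) = Mul(2, z, Pow(Add(6, z), -1)) (Function('j')(z) = Mul(Mul(2, z), Pow(Add(6, z), -1)) = Mul(2, z, Pow(Add(6, z), -1)))
Function('h')(M, k) = Mul(4, k)
Function('X')(t) = Mul(Rational(-2, 5), Pow(t, -1)) (Function('X')(t) = Mul(Mul(2, -1, Pow(Add(6, -1), -1)), Pow(t, -1)) = Mul(Mul(2, -1, Pow(5, -1)), Pow(t, -1)) = Mul(Mul(2, -1, Rational(1, 5)), Pow(t, -1)) = Mul(Rational(-2, 5), Pow(t, -1)))
Mul(Function('h')(S, 15), Pow(Function('X')(-7), -1)) = Mul(Mul(4, 15), Pow(Mul(Rational(-2, 5), Pow(-7, -1)), -1)) = Mul(60, Pow(Mul(Rational(-2, 5), Rational(-1, 7)), -1)) = Mul(60, Pow(Rational(2, 35), -1)) = Mul(60, Rational(35, 2)) = 1050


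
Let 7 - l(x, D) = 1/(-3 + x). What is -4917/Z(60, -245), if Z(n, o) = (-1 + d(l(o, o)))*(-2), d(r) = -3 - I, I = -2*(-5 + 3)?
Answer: -4917/16 ≈ -307.31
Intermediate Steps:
l(x, D) = 7 - 1/(-3 + x)
I = 4 (I = -2*(-2) = 4)
d(r) = -7 (d(r) = -3 - 1*4 = -3 - 4 = -7)
Z(n, o) = 16 (Z(n, o) = (-1 - 7)*(-2) = -8*(-2) = 16)
-4917/Z(60, -245) = -4917/16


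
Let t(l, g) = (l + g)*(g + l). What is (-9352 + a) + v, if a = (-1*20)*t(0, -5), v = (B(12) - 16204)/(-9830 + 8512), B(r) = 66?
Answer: -6484399/659 ≈ -9839.8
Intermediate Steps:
t(l, g) = (g + l)² (t(l, g) = (g + l)*(g + l) = (g + l)²)
v = 8069/659 (v = (66 - 16204)/(-9830 + 8512) = -16138/(-1318) = -16138*(-1/1318) = 8069/659 ≈ 12.244)
a = -500 (a = (-1*20)*(-5 + 0)² = -20*(-5)² = -20*25 = -500)
(-9352 + a) + v = (-9352 - 500) + 8069/659 = -9852 + 8069/659 = -6484399/659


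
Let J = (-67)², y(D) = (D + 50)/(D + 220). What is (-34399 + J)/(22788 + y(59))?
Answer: -8344890/6357961 ≈ -1.3125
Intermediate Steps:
y(D) = (50 + D)/(220 + D)
J = 4489
(-34399 + J)/(22788 + y(59)) = (-34399 + 4489)/(22788 + (50 + 59)/(220 + 59)) = -29910/(22788 + 109/279) = -29910/6357961/279 = -29910*279/6357961 = -8344890/6357961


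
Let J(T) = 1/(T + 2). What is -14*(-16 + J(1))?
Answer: 658/3 ≈ 219.33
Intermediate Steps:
J(T) = 1/(2 + T)
-14*(-16 + J(1)) = -14*(-16 + 1/(2 + 1)) = -14*(-16 + 1/3) = -14*(-16 + ⅓) = -14*(-47/3) = 658/3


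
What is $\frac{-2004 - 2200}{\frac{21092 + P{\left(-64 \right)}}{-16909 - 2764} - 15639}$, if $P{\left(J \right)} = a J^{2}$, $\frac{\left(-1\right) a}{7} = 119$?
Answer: $\frac{82705292}{304275171} \approx 0.27181$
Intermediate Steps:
$a = -833$ ($a = \left(-7\right) 119 = -833$)
$P{\left(J \right)} = - 833 J^{2}$
$\frac{-2004 - 2200}{\frac{21092 + P{\left(-64 \right)}}{-16909 - 2764} - 15639} = \frac{-2004 - 2200}{\frac{21092 - 833 \left(-64\right)^{2}}{-16909 - 2764} - 15639} = - \frac{4204}{\frac{21092 - 3411968}{-19673} - 15639} = - \frac{4204}{\left(21092 - 3411968\right) \left(- \frac{1}{19673}\right) - 15639} = - \frac{4204}{\left(-3390876\right) \left(- \frac{1}{19673}\right) - 15639} = - \frac{4204}{\frac{3390876}{19673} - 15639} = - \frac{4204}{- \frac{304275171}{19673}} = \left(-4204\right) \left(- \frac{19673}{304275171}\right) = \frac{82705292}{304275171}$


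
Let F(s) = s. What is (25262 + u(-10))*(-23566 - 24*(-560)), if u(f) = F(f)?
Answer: -255701752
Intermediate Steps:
u(f) = f
(25262 + u(-10))*(-23566 - 24*(-560)) = (25262 - 10)*(-23566 - 24*(-560)) = 25252*(-23566 + 13440) = 25252*(-10126) = -255701752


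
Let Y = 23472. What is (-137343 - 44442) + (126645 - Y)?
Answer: -78612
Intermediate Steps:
(-137343 - 44442) + (126645 - Y) = (-137343 - 44442) + (126645 - 1*23472) = -181785 + (126645 - 23472) = -181785 + 103173 = -78612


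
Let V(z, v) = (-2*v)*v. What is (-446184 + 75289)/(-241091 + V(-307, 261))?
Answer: 370895/377333 ≈ 0.98294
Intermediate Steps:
V(z, v) = -2*v**2
(-446184 + 75289)/(-241091 + V(-307, 261)) = (-446184 + 75289)/(-241091 - 2*261**2) = -370895/(-241091 - 2*68121) = -370895/(-241091 - 136242) = -370895/(-377333) = -370895*(-1/377333) = 370895/377333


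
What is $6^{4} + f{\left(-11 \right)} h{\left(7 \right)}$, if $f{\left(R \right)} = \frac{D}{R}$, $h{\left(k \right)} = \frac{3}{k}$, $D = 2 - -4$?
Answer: $\frac{99774}{77} \approx 1295.8$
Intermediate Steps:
$D = 6$ ($D = 2 + 4 = 6$)
$f{\left(R \right)} = \frac{6}{R}$
$6^{4} + f{\left(-11 \right)} h{\left(7 \right)} = 6^{4} + \frac{6}{-11} \cdot \frac{3}{7} = 1296 + 6 \left(- \frac{1}{11}\right) 3 \cdot \frac{1}{7} = 1296 - \frac{18}{77} = \frac{99774}{77}$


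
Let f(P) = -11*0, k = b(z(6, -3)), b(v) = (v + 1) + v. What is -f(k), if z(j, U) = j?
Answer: 0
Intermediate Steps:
b(v) = 1 + 2*v (b(v) = (1 + v) + v = 1 + 2*v)
k = 13 (k = 1 + 2*6 = 1 + 12 = 13)
f(P) = 0
-f(k) = -1*0 = 0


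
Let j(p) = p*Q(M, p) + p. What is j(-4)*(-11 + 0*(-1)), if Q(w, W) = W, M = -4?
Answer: -132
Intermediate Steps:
j(p) = p + p**2 (j(p) = p*p + p = p**2 + p = p + p**2)
j(-4)*(-11 + 0*(-1)) = (-4*(1 - 4))*(-11 + 0*(-1)) = (-4*(-3))*(-11 + 0) = 12*(-11) = -132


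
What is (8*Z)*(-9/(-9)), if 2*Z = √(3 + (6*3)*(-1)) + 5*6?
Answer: 120 + 4*I*√15 ≈ 120.0 + 15.492*I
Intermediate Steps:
Z = 15 + I*√15/2 (Z = (√(3 + (6*3)*(-1)) + 5*6)/2 = (√(3 + 18*(-1)) + 30)/2 = (√(3 - 18) + 30)/2 = (√(-15) + 30)/2 = (I*√15 + 30)/2 = (30 + I*√15)/2 = 15 + I*√15/2 ≈ 15.0 + 1.9365*I)
(8*Z)*(-9/(-9)) = (8*(15 + I*√15/2))*(-9/(-9)) = (120 + 4*I*√15)*(-9*(-⅑)) = (120 + 4*I*√15)*1 = 120 + 4*I*√15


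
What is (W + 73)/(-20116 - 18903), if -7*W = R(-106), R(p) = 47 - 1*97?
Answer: -561/273133 ≈ -0.0020539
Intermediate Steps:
R(p) = -50 (R(p) = 47 - 97 = -50)
W = 50/7 (W = -⅐*(-50) = 50/7 ≈ 7.1429)
(W + 73)/(-20116 - 18903) = (50/7 + 73)/(-20116 - 18903) = (561/7)/(-39019) = (561/7)*(-1/39019) = -561/273133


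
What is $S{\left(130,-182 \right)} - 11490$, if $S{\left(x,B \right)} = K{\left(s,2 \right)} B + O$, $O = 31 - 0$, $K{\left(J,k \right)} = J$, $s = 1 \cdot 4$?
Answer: $-12187$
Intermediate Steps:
$s = 4$
$O = 31$ ($O = 31 + 0 = 31$)
$S{\left(x,B \right)} = 31 + 4 B$ ($S{\left(x,B \right)} = 4 B + 31 = 31 + 4 B$)
$S{\left(130,-182 \right)} - 11490 = \left(31 + 4 \left(-182\right)\right) - 11490 = \left(31 - 728\right) - 11490 = -697 - 11490 = -12187$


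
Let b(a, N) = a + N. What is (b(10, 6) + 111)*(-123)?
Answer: -15621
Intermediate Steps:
b(a, N) = N + a
(b(10, 6) + 111)*(-123) = ((6 + 10) + 111)*(-123) = (16 + 111)*(-123) = 127*(-123) = -15621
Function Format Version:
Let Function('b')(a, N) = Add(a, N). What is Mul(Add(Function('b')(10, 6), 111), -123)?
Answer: -15621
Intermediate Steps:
Function('b')(a, N) = Add(N, a)
Mul(Add(Function('b')(10, 6), 111), -123) = Mul(Add(Add(6, 10), 111), -123) = Mul(Add(16, 111), -123) = Mul(127, -123) = -15621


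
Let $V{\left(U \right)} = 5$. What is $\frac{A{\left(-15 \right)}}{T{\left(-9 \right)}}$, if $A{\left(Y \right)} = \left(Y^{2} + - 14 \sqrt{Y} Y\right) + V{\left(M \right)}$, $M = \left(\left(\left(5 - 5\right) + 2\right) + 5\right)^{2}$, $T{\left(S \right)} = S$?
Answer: $- \frac{230}{9} - \frac{70 i \sqrt{15}}{3} \approx -25.556 - 90.37 i$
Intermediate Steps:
$M = 49$ ($M = \left(\left(0 + 2\right) + 5\right)^{2} = \left(2 + 5\right)^{2} = 7^{2} = 49$)
$A{\left(Y \right)} = 5 + Y^{2} - 14 Y^{\frac{3}{2}}$ ($A{\left(Y \right)} = \left(Y^{2} + - 14 \sqrt{Y} Y\right) + 5 = \left(Y^{2} - 14 Y^{\frac{3}{2}}\right) + 5 = 5 + Y^{2} - 14 Y^{\frac{3}{2}}$)
$\frac{A{\left(-15 \right)}}{T{\left(-9 \right)}} = \frac{5 + \left(-15\right)^{2} - 14 \left(-15\right)^{\frac{3}{2}}}{-9} = \left(5 + 225 - 14 \left(- 15 i \sqrt{15}\right)\right) \left(- \frac{1}{9}\right) = \left(5 + 225 + 210 i \sqrt{15}\right) \left(- \frac{1}{9}\right) = \left(230 + 210 i \sqrt{15}\right) \left(- \frac{1}{9}\right) = - \frac{230}{9} - \frac{70 i \sqrt{15}}{3}$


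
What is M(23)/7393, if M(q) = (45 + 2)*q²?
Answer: 24863/7393 ≈ 3.3630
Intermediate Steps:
M(q) = 47*q²
M(23)/7393 = (47*23²)/7393 = (47*529)*(1/7393) = 24863*(1/7393) = 24863/7393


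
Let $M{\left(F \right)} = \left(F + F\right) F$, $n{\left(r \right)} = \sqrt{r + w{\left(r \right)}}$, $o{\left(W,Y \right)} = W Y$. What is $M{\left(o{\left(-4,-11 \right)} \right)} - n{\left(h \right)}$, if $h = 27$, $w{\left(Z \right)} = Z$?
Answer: $3872 - 3 \sqrt{6} \approx 3864.7$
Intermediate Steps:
$n{\left(r \right)} = \sqrt{2} \sqrt{r}$ ($n{\left(r \right)} = \sqrt{r + r} = \sqrt{2 r} = \sqrt{2} \sqrt{r}$)
$M{\left(F \right)} = 2 F^{2}$ ($M{\left(F \right)} = 2 F F = 2 F^{2}$)
$M{\left(o{\left(-4,-11 \right)} \right)} - n{\left(h \right)} = 2 \left(\left(-4\right) \left(-11\right)\right)^{2} - \sqrt{2} \sqrt{27} = 2 \cdot 44^{2} - \sqrt{2} \cdot 3 \sqrt{3} = 2 \cdot 1936 - 3 \sqrt{6} = 3872 - 3 \sqrt{6}$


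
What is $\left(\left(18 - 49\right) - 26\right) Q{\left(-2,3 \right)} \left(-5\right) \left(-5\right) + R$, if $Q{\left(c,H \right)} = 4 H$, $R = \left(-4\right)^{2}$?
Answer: $-17084$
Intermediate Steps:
$R = 16$
$\left(\left(18 - 49\right) - 26\right) Q{\left(-2,3 \right)} \left(-5\right) \left(-5\right) + R = \left(\left(18 - 49\right) - 26\right) 4 \cdot 3 \left(-5\right) \left(-5\right) + 16 = \left(-31 - 26\right) 12 \left(-5\right) \left(-5\right) + 16 = - 57 \left(\left(-60\right) \left(-5\right)\right) + 16 = \left(-57\right) 300 + 16 = -17100 + 16 = -17084$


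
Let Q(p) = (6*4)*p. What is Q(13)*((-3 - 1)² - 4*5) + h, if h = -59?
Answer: -1307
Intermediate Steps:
Q(p) = 24*p
Q(13)*((-3 - 1)² - 4*5) + h = (24*13)*((-3 - 1)² - 4*5) - 59 = 312*((-4)² - 20) - 59 = 312*(16 - 20) - 59 = 312*(-4) - 59 = -1248 - 59 = -1307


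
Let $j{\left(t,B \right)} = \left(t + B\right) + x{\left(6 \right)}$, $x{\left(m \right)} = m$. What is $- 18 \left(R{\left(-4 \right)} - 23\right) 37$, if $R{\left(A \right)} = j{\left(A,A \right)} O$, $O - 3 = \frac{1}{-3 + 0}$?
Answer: $18870$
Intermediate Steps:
$j{\left(t,B \right)} = 6 + B + t$ ($j{\left(t,B \right)} = \left(t + B\right) + 6 = \left(B + t\right) + 6 = 6 + B + t$)
$O = \frac{8}{3}$ ($O = 3 + \frac{1}{-3 + 0} = 3 + \frac{1}{-3} = 3 - \frac{1}{3} = \frac{8}{3} \approx 2.6667$)
$R{\left(A \right)} = 16 + \frac{16 A}{3}$ ($R{\left(A \right)} = \left(6 + A + A\right) \frac{8}{3} = \left(6 + 2 A\right) \frac{8}{3} = 16 + \frac{16 A}{3}$)
$- 18 \left(R{\left(-4 \right)} - 23\right) 37 = - 18 \left(\left(16 + \frac{16}{3} \left(-4\right)\right) - 23\right) 37 = - 18 \left(\left(16 - \frac{64}{3}\right) - 23\right) 37 = - 18 \left(- \frac{16}{3} - 23\right) 37 = \left(-18\right) \left(- \frac{85}{3}\right) 37 = 510 \cdot 37 = 18870$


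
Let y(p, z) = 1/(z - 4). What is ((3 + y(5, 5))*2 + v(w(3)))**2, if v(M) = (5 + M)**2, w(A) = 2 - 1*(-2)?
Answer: 7921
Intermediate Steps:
y(p, z) = 1/(-4 + z)
w(A) = 4 (w(A) = 2 + 2 = 4)
((3 + y(5, 5))*2 + v(w(3)))**2 = ((3 + 1/(-4 + 5))*2 + (5 + 4)**2)**2 = ((3 + 1/1)*2 + 9**2)**2 = ((3 + 1)*2 + 81)**2 = (4*2 + 81)**2 = (8 + 81)**2 = 89**2 = 7921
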